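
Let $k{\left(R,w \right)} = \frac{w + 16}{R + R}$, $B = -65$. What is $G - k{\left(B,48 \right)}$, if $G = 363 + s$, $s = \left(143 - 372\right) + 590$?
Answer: $\frac{47092}{65} \approx 724.49$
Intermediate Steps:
$s = 361$ ($s = -229 + 590 = 361$)
$k{\left(R,w \right)} = \frac{16 + w}{2 R}$
$G = 724$ ($G = 363 + 361 = 724$)
$G - k{\left(B,48 \right)} = 724 - \frac{16 + 48}{2 \left(-65\right)} = 724 - \frac{1}{2} \left(- \frac{1}{65}\right) 64 = 724 - - \frac{32}{65} = 724 + \frac{32}{65} = \frac{47092}{65}$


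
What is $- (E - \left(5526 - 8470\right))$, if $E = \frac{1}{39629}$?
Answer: $- \frac{116667777}{39629} \approx -2944.0$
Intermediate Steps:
$E = \frac{1}{39629} \approx 2.5234 \cdot 10^{-5}$
$- (E - \left(5526 - 8470\right)) = - (\frac{1}{39629} - \left(5526 - 8470\right)) = - (\frac{1}{39629} - -2944) = - (\frac{1}{39629} + 2944) = \left(-1\right) \frac{116667777}{39629} = - \frac{116667777}{39629}$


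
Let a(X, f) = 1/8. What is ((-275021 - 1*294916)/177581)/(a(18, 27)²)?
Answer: -36475968/177581 ≈ -205.40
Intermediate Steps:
a(X, f) = ⅛
((-275021 - 1*294916)/177581)/(a(18, 27)²) = ((-275021 - 1*294916)/177581)/((⅛)²) = ((-275021 - 294916)*(1/177581))/(1/64) = -569937*1/177581*64 = -569937/177581*64 = -36475968/177581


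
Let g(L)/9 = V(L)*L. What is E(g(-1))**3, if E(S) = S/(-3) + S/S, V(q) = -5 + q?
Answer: -4913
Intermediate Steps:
g(L) = 9*L*(-5 + L) (g(L) = 9*((-5 + L)*L) = 9*(L*(-5 + L)) = 9*L*(-5 + L))
E(S) = 1 - S/3 (E(S) = S*(-1/3) + 1 = -S/3 + 1 = 1 - S/3)
E(g(-1))**3 = (1 - 3*(-1)*(-5 - 1))**3 = (1 - 3*(-1)*(-6))**3 = (1 - 1/3*54)**3 = (1 - 18)**3 = (-17)**3 = -4913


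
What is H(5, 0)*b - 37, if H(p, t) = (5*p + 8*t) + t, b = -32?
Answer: -837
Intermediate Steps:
H(p, t) = 5*p + 9*t
H(5, 0)*b - 37 = (5*5 + 9*0)*(-32) - 37 = (25 + 0)*(-32) - 37 = 25*(-32) - 37 = -800 - 37 = -837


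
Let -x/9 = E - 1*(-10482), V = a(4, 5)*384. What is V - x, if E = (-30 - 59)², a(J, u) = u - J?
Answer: 166011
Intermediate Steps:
E = 7921 (E = (-89)² = 7921)
V = 384 (V = (5 - 1*4)*384 = (5 - 4)*384 = 1*384 = 384)
x = -165627 (x = -9*(7921 - 1*(-10482)) = -9*(7921 + 10482) = -9*18403 = -165627)
V - x = 384 - 1*(-165627) = 384 + 165627 = 166011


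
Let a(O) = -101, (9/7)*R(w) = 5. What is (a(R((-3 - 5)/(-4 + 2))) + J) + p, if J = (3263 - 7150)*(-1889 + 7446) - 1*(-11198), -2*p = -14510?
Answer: -21581707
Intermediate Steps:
R(w) = 35/9 (R(w) = (7/9)*5 = 35/9)
p = 7255 (p = -½*(-14510) = 7255)
J = -21588861 (J = -3887*5557 + 11198 = -21600059 + 11198 = -21588861)
(a(R((-3 - 5)/(-4 + 2))) + J) + p = (-101 - 21588861) + 7255 = -21588962 + 7255 = -21581707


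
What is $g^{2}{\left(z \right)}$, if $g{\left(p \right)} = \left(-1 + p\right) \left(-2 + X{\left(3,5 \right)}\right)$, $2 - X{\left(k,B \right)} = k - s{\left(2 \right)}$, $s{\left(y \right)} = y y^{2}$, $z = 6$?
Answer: $625$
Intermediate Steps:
$s{\left(y \right)} = y^{3}$
$X{\left(k,B \right)} = 10 - k$ ($X{\left(k,B \right)} = 2 - \left(k - 2^{3}\right) = 2 - \left(k - 8\right) = 2 - \left(-8 + k\right) = 10 - k$)
$g{\left(p \right)} = -5 + 5 p$ ($g{\left(p \right)} = \left(-1 + p\right) \left(-2 + \left(10 - 3\right)\right) = \left(-1 + p\right) \left(-2 + 7\right) = \left(-1 + p\right) 5 = -5 + 5 p$)
$g^{2}{\left(z \right)} = \left(-5 + 5 \cdot 6\right)^{2} = \left(-5 + 30\right)^{2} = 25^{2} = 625$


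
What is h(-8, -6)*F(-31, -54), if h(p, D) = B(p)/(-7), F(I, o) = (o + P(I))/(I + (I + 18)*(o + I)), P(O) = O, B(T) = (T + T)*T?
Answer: 5440/3759 ≈ 1.4472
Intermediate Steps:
B(T) = 2*T**2 (B(T) = (2*T)*T = 2*T**2)
F(I, o) = (I + o)/(I + (18 + I)*(I + o)) (F(I, o) = (o + I)/(I + (I + 18)*(o + I)) = (I + o)/(I + (18 + I)*(I + o)))
h(p, D) = -2*p**2/7 (h(p, D) = (2*p**2)/(-7) = (2*p**2)*(-1/7) = -2*p**2/7)
h(-8, -6)*F(-31, -54) = (-2/7*(-8)**2)*((-31 - 54)/((-31)**2 + 18*(-54) + 19*(-31) - 31*(-54))) = (-2/7*64)*(-85/(961 - 972 - 589 + 1674)) = -128*(-85)/(7*1074) = -64*(-85)/3759 = -128/7*(-85/1074) = 5440/3759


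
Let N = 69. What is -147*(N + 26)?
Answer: -13965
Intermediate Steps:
-147*(N + 26) = -147*(69 + 26) = -147*95 = -13965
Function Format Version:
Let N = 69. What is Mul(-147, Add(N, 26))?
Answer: -13965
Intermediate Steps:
Mul(-147, Add(N, 26)) = Mul(-147, Add(69, 26)) = Mul(-147, 95) = -13965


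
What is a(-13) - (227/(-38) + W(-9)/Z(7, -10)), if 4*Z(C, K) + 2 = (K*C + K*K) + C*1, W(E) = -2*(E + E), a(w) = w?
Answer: -14817/1330 ≈ -11.141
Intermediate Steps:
W(E) = -4*E
Z(C, K) = -1/2 + C/4 + K**2/4 + C*K/4 (Z(C, K) = -1/2 + ((K*C + K*K) + C*1)/4 = -1/2 + ((C*K + K**2) + C)/4 = -1/2 + ((K**2 + C*K) + C)/4 = -1/2 + (C + K**2 + C*K)/4 = -1/2 + (C/4 + K**2/4 + C*K/4) = -1/2 + C/4 + K**2/4 + C*K/4)
a(-13) - (227/(-38) + W(-9)/Z(7, -10)) = -13 - (227/(-38) + (-4*(-9))/(-1/2 + (1/4)*7 + (1/4)*(-10)**2 + (1/4)*7*(-10))) = -13 - (227*(-1/38) + 36/(-1/2 + 7/4 + (1/4)*100 - 35/2)) = -13 - (-227/38 + 36/(-1/2 + 7/4 + 25 - 35/2)) = -13 - (-227/38 + 36/(35/4)) = -13 - (-227/38 + 36*(4/35)) = -13 - (-227/38 + 144/35) = -13 - 1*(-2473/1330) = -13 + 2473/1330 = -14817/1330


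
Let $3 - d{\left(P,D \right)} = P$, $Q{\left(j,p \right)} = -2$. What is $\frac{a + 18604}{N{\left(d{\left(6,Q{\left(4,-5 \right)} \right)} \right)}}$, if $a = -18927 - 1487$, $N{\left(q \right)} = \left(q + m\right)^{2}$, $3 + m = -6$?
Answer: $- \frac{905}{72} \approx -12.569$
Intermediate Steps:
$m = -9$ ($m = -3 - 6 = -9$)
$d{\left(P,D \right)} = 3 - P$
$N{\left(q \right)} = \left(-9 + q\right)^{2}$ ($N{\left(q \right)} = \left(q - 9\right)^{2} = \left(-9 + q\right)^{2}$)
$a = -20414$
$\frac{a + 18604}{N{\left(d{\left(6,Q{\left(4,-5 \right)} \right)} \right)}} = \frac{-20414 + 18604}{\left(-9 + \left(3 - 6\right)\right)^{2}} = - \frac{1810}{\left(-9 + \left(3 - 6\right)\right)^{2}} = - \frac{1810}{\left(-9 - 3\right)^{2}} = - \frac{1810}{\left(-12\right)^{2}} = - \frac{1810}{144} = \left(-1810\right) \frac{1}{144} = - \frac{905}{72}$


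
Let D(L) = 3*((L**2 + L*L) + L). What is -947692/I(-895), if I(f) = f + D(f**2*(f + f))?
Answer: -947692/12335292537543869855 ≈ -7.6828e-14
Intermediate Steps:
D(L) = 3*L + 6*L**2 (D(L) = 3*((L**2 + L**2) + L) = 3*(2*L**2 + L) = 3*(L + 2*L**2) = 3*L + 6*L**2)
I(f) = f + 6*f**3*(1 + 4*f**3) (I(f) = f + 3*(f**2*(f + f))*(1 + 2*(f**2*(f + f))) = f + 3*(f**2*(2*f))*(1 + 2*(f**2*(2*f))) = f + 3*(2*f**3)*(1 + 2*(2*f**3)) = f + 3*(2*f**3)*(1 + 4*f**3) = f + 6*f**3*(1 + 4*f**3))
-947692/I(-895) = -947692/(-895 + 6*(-895)**3 + 24*(-895)**6) = -947692/(-895 + 6*(-716917375) + 24*513970522576890625) = -947692/(-895 - 4301504250 + 12335292541845375000) = -947692/12335292537543869855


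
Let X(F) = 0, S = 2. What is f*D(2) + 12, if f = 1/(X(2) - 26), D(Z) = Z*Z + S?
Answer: 153/13 ≈ 11.769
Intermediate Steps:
D(Z) = 2 + Z² (D(Z) = Z*Z + 2 = Z² + 2 = 2 + Z²)
f = -1/26 (f = 1/(0 - 26) = 1/(-26) = -1/26 ≈ -0.038462)
f*D(2) + 12 = -(2 + 2²)/26 + 12 = -(2 + 4)/26 + 12 = -1/26*6 + 12 = -3/13 + 12 = 153/13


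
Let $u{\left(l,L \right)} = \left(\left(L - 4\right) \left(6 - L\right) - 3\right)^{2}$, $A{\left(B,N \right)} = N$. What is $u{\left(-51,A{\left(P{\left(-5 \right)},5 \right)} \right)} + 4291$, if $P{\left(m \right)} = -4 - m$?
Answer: $4295$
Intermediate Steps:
$u{\left(l,L \right)} = \left(-3 + \left(-4 + L\right) \left(6 - L\right)\right)^{2}$ ($u{\left(l,L \right)} = \left(\left(-4 + L\right) \left(6 - L\right) - 3\right)^{2} = \left(-3 + \left(-4 + L\right) \left(6 - L\right)\right)^{2}$)
$u{\left(-51,A{\left(P{\left(-5 \right)},5 \right)} \right)} + 4291 = \left(27 + 5^{2} - 50\right)^{2} + 4291 = \left(27 + 25 - 50\right)^{2} + 4291 = 2^{2} + 4291 = 4 + 4291 = 4295$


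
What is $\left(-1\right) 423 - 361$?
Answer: $-784$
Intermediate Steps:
$\left(-1\right) 423 - 361 = -423 - 361 = -784$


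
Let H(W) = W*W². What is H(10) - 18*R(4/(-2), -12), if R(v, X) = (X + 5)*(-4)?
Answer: 496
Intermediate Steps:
R(v, X) = -20 - 4*X (R(v, X) = (5 + X)*(-4) = -20 - 4*X)
H(W) = W³
H(10) - 18*R(4/(-2), -12) = 10³ - 18*(-20 - 4*(-12)) = 1000 - 18*(-20 + 48) = 1000 - 18*28 = 1000 - 504 = 496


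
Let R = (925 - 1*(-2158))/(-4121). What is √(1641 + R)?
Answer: √27855808838/4121 ≈ 40.500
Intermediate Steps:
R = -3083/4121 (R = (925 + 2158)*(-1/4121) = 3083*(-1/4121) = -3083/4121 ≈ -0.74812)
√(1641 + R) = √(1641 - 3083/4121) = √(6759478/4121) = √27855808838/4121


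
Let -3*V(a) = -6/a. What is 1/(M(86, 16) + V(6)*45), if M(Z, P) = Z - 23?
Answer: 1/78 ≈ 0.012821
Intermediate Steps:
V(a) = 2/a (V(a) = -(-2)*3/a/3 = -(-2)/a = 2/a)
M(Z, P) = -23 + Z
1/(M(86, 16) + V(6)*45) = 1/((-23 + 86) + (2/6)*45) = 1/(63 + (2*(⅙))*45) = 1/(63 + (⅓)*45) = 1/(63 + 15) = 1/78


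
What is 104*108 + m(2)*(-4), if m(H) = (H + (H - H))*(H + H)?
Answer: 11200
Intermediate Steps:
m(H) = 2*H² (m(H) = (H + 0)*(2*H) = H*(2*H) = 2*H²)
104*108 + m(2)*(-4) = 104*108 + (2*2²)*(-4) = 11232 + (2*4)*(-4) = 11232 + 8*(-4) = 11232 - 32 = 11200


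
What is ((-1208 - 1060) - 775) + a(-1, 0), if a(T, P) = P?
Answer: -3043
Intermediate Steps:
((-1208 - 1060) - 775) + a(-1, 0) = ((-1208 - 1060) - 775) + 0 = (-2268 - 775) + 0 = -3043 + 0 = -3043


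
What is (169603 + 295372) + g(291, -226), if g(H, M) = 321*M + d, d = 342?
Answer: 392771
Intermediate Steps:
g(H, M) = 342 + 321*M (g(H, M) = 321*M + 342 = 342 + 321*M)
(169603 + 295372) + g(291, -226) = (169603 + 295372) + (342 + 321*(-226)) = 464975 + (342 - 72546) = 464975 - 72204 = 392771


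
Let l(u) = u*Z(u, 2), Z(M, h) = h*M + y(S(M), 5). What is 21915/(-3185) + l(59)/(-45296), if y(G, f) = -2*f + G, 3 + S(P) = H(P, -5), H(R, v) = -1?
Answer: -25305125/3606694 ≈ -7.0162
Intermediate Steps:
S(P) = -4 (S(P) = -3 - 1 = -4)
y(G, f) = G - 2*f
Z(M, h) = -14 + M*h (Z(M, h) = h*M + (-4 - 2*5) = M*h + (-4 - 10) = M*h - 14 = -14 + M*h)
l(u) = u*(-14 + 2*u) (l(u) = u*(-14 + u*2) = u*(-14 + 2*u))
21915/(-3185) + l(59)/(-45296) = 21915/(-3185) + (2*59*(-7 + 59))/(-45296) = 21915*(-1/3185) + (2*59*52)*(-1/45296) = -4383/637 + 6136*(-1/45296) = -4383/637 - 767/5662 = -25305125/3606694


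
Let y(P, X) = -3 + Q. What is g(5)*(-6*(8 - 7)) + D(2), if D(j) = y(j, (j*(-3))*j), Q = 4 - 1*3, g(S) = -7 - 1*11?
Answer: 106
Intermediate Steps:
g(S) = -18 (g(S) = -7 - 11 = -18)
Q = 1 (Q = 4 - 3 = 1)
y(P, X) = -2 (y(P, X) = -3 + 1 = -2)
D(j) = -2
g(5)*(-6*(8 - 7)) + D(2) = -(-108)*(8 - 7) - 2 = -(-108) - 2 = -18*(-6) - 2 = 108 - 2 = 106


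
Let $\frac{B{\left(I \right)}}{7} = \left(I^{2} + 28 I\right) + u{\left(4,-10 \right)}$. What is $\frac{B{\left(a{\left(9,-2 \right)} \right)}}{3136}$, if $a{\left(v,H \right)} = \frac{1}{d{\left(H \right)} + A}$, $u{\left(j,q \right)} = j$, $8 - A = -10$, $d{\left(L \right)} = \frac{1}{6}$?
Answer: $\frac{4117}{332668} \approx 0.012376$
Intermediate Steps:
$d{\left(L \right)} = \frac{1}{6}$
$A = 18$ ($A = 8 - -10 = 8 + 10 = 18$)
$a{\left(v,H \right)} = \frac{6}{109}$ ($a{\left(v,H \right)} = \frac{1}{\frac{1}{6} + 18} = \frac{1}{\frac{109}{6}} = \frac{6}{109}$)
$B{\left(I \right)} = 28 + 7 I^{2} + 196 I$ ($B{\left(I \right)} = 7 \left(\left(I^{2} + 28 I\right) + 4\right) = 7 \left(4 + I^{2} + 28 I\right) = 28 + 7 I^{2} + 196 I$)
$\frac{B{\left(a{\left(9,-2 \right)} \right)}}{3136} = \frac{28 + 7 \left(\frac{6}{109}\right)^{2} + 196 \cdot \frac{6}{109}}{3136} = \left(28 + 7 \cdot \frac{36}{11881} + \frac{1176}{109}\right) \frac{1}{3136} = \left(28 + \frac{252}{11881} + \frac{1176}{109}\right) \frac{1}{3136} = \frac{461104}{11881} \cdot \frac{1}{3136} = \frac{4117}{332668}$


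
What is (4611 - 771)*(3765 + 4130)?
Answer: 30316800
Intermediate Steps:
(4611 - 771)*(3765 + 4130) = 3840*7895 = 30316800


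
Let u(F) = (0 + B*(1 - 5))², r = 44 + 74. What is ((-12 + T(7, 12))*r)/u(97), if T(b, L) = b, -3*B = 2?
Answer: -2655/32 ≈ -82.969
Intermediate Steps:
B = -⅔ (B = -⅓*2 = -⅔ ≈ -0.66667)
r = 118
u(F) = 64/9 (u(F) = (0 - 2*(1 - 5)/3)² = (0 - ⅔*(-4))² = (0 + 8/3)² = (8/3)² = 64/9)
((-12 + T(7, 12))*r)/u(97) = ((-12 + 7)*118)/(64/9) = -5*118*(9/64) = -590*9/64 = -2655/32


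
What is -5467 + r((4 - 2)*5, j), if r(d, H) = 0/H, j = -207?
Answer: -5467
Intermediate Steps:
r(d, H) = 0
-5467 + r((4 - 2)*5, j) = -5467 + 0 = -5467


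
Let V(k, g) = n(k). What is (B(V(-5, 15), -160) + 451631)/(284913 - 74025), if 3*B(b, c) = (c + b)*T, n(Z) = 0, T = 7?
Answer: 1353773/632664 ≈ 2.1398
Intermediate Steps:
V(k, g) = 0
B(b, c) = 7*b/3 + 7*c/3 (B(b, c) = ((c + b)*7)/3 = ((b + c)*7)/3 = (7*b + 7*c)/3 = 7*b/3 + 7*c/3)
(B(V(-5, 15), -160) + 451631)/(284913 - 74025) = (((7/3)*0 + (7/3)*(-160)) + 451631)/(284913 - 74025) = ((0 - 1120/3) + 451631)/210888 = (-1120/3 + 451631)*(1/210888) = (1353773/3)*(1/210888) = 1353773/632664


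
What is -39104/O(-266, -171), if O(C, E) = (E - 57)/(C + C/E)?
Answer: -23266880/513 ≈ -45355.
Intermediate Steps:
O(C, E) = (-57 + E)/(C + C/E)
-39104/O(-266, -171) = -39104*14*(1 - 171)/(9*(-57 - 171)) = -39104/((-171*(-1/266)*(-228)/(-170))) = -39104/((-171*(-1/266)*(-1/170)*(-228))) = -39104/513/595 = -39104*595/513 = -23266880/513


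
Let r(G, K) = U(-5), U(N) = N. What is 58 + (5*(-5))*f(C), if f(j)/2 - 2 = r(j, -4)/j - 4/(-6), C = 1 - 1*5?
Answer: -827/6 ≈ -137.83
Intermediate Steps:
r(G, K) = -5
C = -4 (C = 1 - 5 = -4)
f(j) = 16/3 - 10/j (f(j) = 4 + 2*(-5/j - 4/(-6)) = 4 + 2*(-5/j - 4*(-⅙)) = 4 + 2*(-5/j + ⅔) = 4 + 2*(⅔ - 5/j) = 4 + (4/3 - 10/j) = 16/3 - 10/j)
58 + (5*(-5))*f(C) = 58 + (5*(-5))*(16/3 - 10/(-4)) = 58 - 25*(16/3 - 10*(-¼)) = 58 - 25*(16/3 + 5/2) = 58 - 25*47/6 = 58 - 1175/6 = -827/6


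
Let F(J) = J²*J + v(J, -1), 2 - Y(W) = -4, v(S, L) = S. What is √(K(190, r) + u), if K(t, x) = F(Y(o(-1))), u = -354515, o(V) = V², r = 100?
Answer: I*√354293 ≈ 595.23*I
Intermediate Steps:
Y(W) = 6 (Y(W) = 2 - 1*(-4) = 2 + 4 = 6)
F(J) = J + J³ (F(J) = J²*J + J = J³ + J = J + J³)
K(t, x) = 222 (K(t, x) = 6 + 6³ = 6 + 216 = 222)
√(K(190, r) + u) = √(222 - 354515) = √(-354293) = I*√354293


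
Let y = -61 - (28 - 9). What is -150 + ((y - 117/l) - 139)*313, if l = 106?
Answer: -7318503/106 ≈ -69043.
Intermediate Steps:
y = -80 (y = -61 - 1*19 = -61 - 19 = -80)
-150 + ((y - 117/l) - 139)*313 = -150 + ((-80 - 117/106) - 139)*313 = -150 + (-8597/106 - 139)*313 = -150 - 23331/106*313 = -150 - 7302603/106 = -7318503/106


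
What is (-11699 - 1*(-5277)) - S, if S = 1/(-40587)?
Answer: -260649713/40587 ≈ -6422.0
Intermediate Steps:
S = -1/40587 ≈ -2.4638e-5
(-11699 - 1*(-5277)) - S = (-11699 - 1*(-5277)) - 1*(-1/40587) = (-11699 + 5277) + 1/40587 = -6422 + 1/40587 = -260649713/40587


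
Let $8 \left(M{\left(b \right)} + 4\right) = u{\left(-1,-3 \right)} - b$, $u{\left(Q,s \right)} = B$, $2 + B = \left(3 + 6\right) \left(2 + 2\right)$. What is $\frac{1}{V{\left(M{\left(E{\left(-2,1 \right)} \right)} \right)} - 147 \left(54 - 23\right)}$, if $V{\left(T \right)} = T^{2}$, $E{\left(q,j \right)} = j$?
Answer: $- \frac{64}{291647} \approx -0.00021944$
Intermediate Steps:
$B = 34$ ($B = -2 + \left(3 + 6\right) \left(2 + 2\right) = -2 + 9 \cdot 4 = -2 + 36 = 34$)
$u{\left(Q,s \right)} = 34$
$M{\left(b \right)} = \frac{1}{4} - \frac{b}{8}$ ($M{\left(b \right)} = -4 + \frac{34 - b}{8} = -4 - \left(- \frac{17}{4} + \frac{b}{8}\right) = \frac{1}{4} - \frac{b}{8}$)
$\frac{1}{V{\left(M{\left(E{\left(-2,1 \right)} \right)} \right)} - 147 \left(54 - 23\right)} = \frac{1}{\left(\frac{1}{4} - \frac{1}{8}\right)^{2} - 147 \left(54 - 23\right)} = \frac{1}{\left(\frac{1}{4} - \frac{1}{8}\right)^{2} - 4557} = \frac{1}{\left(\frac{1}{8}\right)^{2} - 4557} = \frac{1}{\frac{1}{64} - 4557} = \frac{1}{- \frac{291647}{64}} = - \frac{64}{291647}$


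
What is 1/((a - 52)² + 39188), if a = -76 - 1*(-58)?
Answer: 1/44088 ≈ 2.2682e-5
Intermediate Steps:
a = -18 (a = -76 + 58 = -18)
1/((a - 52)² + 39188) = 1/((-18 - 52)² + 39188) = 1/((-70)² + 39188) = 1/(4900 + 39188) = 1/44088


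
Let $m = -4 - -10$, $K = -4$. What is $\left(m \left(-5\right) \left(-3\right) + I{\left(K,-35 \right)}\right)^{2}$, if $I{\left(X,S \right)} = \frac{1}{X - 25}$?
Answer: $\frac{6806881}{841} \approx 8093.8$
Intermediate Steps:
$m = 6$ ($m = -4 + 10 = 6$)
$I{\left(X,S \right)} = \frac{1}{-25 + X}$
$\left(m \left(-5\right) \left(-3\right) + I{\left(K,-35 \right)}\right)^{2} = \left(6 \left(-5\right) \left(-3\right) + \frac{1}{-25 - 4}\right)^{2} = \left(\left(-30\right) \left(-3\right) + \frac{1}{-29}\right)^{2} = \left(90 - \frac{1}{29}\right)^{2} = \left(\frac{2609}{29}\right)^{2} = \frac{6806881}{841}$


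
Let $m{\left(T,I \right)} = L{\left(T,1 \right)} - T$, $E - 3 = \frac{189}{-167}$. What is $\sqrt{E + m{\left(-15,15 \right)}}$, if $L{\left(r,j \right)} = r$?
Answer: $\frac{2 \sqrt{13026}}{167} \approx 1.3668$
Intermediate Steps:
$E = \frac{312}{167}$ ($E = 3 + \frac{189}{-167} = 3 + 189 \left(- \frac{1}{167}\right) = 3 - \frac{189}{167} = \frac{312}{167} \approx 1.8683$)
$m{\left(T,I \right)} = 0$ ($m{\left(T,I \right)} = T - T = 0$)
$\sqrt{E + m{\left(-15,15 \right)}} = \sqrt{\frac{312}{167} + 0} = \sqrt{\frac{312}{167}} = \frac{2 \sqrt{13026}}{167}$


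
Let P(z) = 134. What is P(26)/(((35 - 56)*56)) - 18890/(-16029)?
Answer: 3344459/3141684 ≈ 1.0645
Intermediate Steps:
P(26)/(((35 - 56)*56)) - 18890/(-16029) = 134/(((35 - 56)*56)) - 18890/(-16029) = 134/((-21*56)) - 18890*(-1/16029) = 134/(-1176) + 18890/16029 = 134*(-1/1176) + 18890/16029 = -67/588 + 18890/16029 = 3344459/3141684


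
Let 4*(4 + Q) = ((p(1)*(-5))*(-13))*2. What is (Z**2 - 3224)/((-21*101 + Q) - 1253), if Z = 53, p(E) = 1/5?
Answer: 830/6743 ≈ 0.12309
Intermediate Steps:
p(E) = 1/5
Q = 5/2 (Q = -4 + ((((1/5)*(-5))*(-13))*2)/4 = -4 + (-1*(-13)*2)/4 = -4 + (13*2)/4 = -4 + (1/4)*26 = -4 + 13/2 = 5/2 ≈ 2.5000)
(Z**2 - 3224)/((-21*101 + Q) - 1253) = (53**2 - 3224)/((-21*101 + 5/2) - 1253) = (2809 - 3224)/((-2121 + 5/2) - 1253) = -415/(-4237/2 - 1253) = -415/(-6743/2) = -415*(-2/6743) = 830/6743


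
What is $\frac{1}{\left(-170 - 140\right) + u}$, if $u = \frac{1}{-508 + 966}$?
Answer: $- \frac{458}{141979} \approx -0.0032258$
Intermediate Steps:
$u = \frac{1}{458} \approx 0.0021834$
$\frac{1}{\left(-170 - 140\right) + u} = \frac{1}{\left(-170 - 140\right) + \frac{1}{458}} = \frac{1}{-310 + \frac{1}{458}} = \frac{1}{- \frac{141979}{458}} = - \frac{458}{141979}$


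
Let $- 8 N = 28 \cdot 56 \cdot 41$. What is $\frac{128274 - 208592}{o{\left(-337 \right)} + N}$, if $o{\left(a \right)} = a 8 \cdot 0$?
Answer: $\frac{5737}{574} \approx 9.9948$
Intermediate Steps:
$o{\left(a \right)} = 0$ ($o{\left(a \right)} = 8 a 0 = 0$)
$N = -8036$ ($N = - \frac{28 \cdot 56 \cdot 41}{8} = - \frac{1568 \cdot 41}{8} = \left(- \frac{1}{8}\right) 64288 = -8036$)
$\frac{128274 - 208592}{o{\left(-337 \right)} + N} = \frac{128274 - 208592}{0 - 8036} = - \frac{80318}{-8036} = \left(-80318\right) \left(- \frac{1}{8036}\right) = \frac{5737}{574}$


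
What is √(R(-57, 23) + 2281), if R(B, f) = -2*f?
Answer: √2235 ≈ 47.276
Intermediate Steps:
√(R(-57, 23) + 2281) = √(-2*23 + 2281) = √(-46 + 2281) = √2235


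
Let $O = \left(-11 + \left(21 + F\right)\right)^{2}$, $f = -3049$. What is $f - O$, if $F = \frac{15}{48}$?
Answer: $- \frac{807769}{256} \approx -3155.3$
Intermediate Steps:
$F = \frac{5}{16}$ ($F = 15 \cdot \frac{1}{48} = \frac{5}{16} \approx 0.3125$)
$O = \frac{27225}{256}$ ($O = \left(-11 + \left(21 + \frac{5}{16}\right)\right)^{2} = \left(-11 + \frac{341}{16}\right)^{2} = \left(\frac{165}{16}\right)^{2} = \frac{27225}{256} \approx 106.35$)
$f - O = -3049 - \frac{27225}{256} = - \frac{807769}{256}$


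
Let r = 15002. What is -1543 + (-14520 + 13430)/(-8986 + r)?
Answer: -4641889/3008 ≈ -1543.2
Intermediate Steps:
-1543 + (-14520 + 13430)/(-8986 + r) = -1543 + (-14520 + 13430)/(-8986 + 15002) = -1543 - 1090/6016 = -1543 - 1090*1/6016 = -1543 - 545/3008 = -4641889/3008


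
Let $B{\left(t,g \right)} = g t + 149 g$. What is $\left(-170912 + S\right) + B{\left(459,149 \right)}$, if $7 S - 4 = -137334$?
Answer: $- \frac{699570}{7} \approx -99939.0$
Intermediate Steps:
$B{\left(t,g \right)} = 149 g + g t$
$S = - \frac{137330}{7}$ ($S = \frac{4}{7} + \frac{1}{7} \left(-137334\right) = \frac{4}{7} - \frac{137334}{7} = - \frac{137330}{7} \approx -19619.0$)
$\left(-170912 + S\right) + B{\left(459,149 \right)} = \left(-170912 - \frac{137330}{7}\right) + 149 \left(149 + 459\right) = - \frac{1333714}{7} + 149 \cdot 608 = - \frac{1333714}{7} + 90592 = - \frac{699570}{7}$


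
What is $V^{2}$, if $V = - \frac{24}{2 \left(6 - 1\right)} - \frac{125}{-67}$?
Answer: $\frac{32041}{112225} \approx 0.28551$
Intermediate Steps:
$V = - \frac{179}{335}$ ($V = - \frac{24}{2 \cdot 5} - - \frac{125}{67} = - \frac{24}{10} + \frac{125}{67} = \left(-24\right) \frac{1}{10} + \frac{125}{67} = - \frac{12}{5} + \frac{125}{67} = - \frac{179}{335} \approx -0.53433$)
$V^{2} = \left(- \frac{179}{335}\right)^{2} = \frac{32041}{112225}$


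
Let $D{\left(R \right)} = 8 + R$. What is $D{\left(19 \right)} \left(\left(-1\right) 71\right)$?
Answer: $-1917$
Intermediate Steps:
$D{\left(19 \right)} \left(\left(-1\right) 71\right) = \left(8 + 19\right) \left(\left(-1\right) 71\right) = 27 \left(-71\right) = -1917$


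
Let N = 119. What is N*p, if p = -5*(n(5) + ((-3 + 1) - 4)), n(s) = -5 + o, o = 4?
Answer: 4165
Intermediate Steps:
n(s) = -1 (n(s) = -5 + 4 = -1)
p = 35 (p = -5*(-1 + ((-3 + 1) - 4)) = -5*(-1 + (-2 - 4)) = -5*(-1 - 6) = -5*(-7) = 35)
N*p = 119*35 = 4165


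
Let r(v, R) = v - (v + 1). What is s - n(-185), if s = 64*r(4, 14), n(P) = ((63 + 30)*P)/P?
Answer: -157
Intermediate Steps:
r(v, R) = -1 (r(v, R) = v - (1 + v) = v + (-1 - v) = -1)
n(P) = 93 (n(P) = (93*P)/P = 93)
s = -64 (s = 64*(-1) = -64)
s - n(-185) = -64 - 1*93 = -64 - 93 = -157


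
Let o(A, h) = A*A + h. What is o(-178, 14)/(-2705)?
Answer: -31698/2705 ≈ -11.718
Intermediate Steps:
o(A, h) = h + A² (o(A, h) = A² + h = h + A²)
o(-178, 14)/(-2705) = (14 + (-178)²)/(-2705) = (14 + 31684)*(-1/2705) = 31698*(-1/2705) = -31698/2705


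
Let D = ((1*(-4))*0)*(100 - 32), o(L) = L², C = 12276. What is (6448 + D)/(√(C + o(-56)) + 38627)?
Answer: 249066896/1492029717 - 12896*√3853/1492029717 ≈ 0.16640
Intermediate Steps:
D = 0 (D = -4*0*68 = 0*68 = 0)
(6448 + D)/(√(C + o(-56)) + 38627) = (6448 + 0)/(√(12276 + (-56)²) + 38627) = 6448/(√(12276 + 3136) + 38627) = 6448/(√15412 + 38627) = 6448/(2*√3853 + 38627) = 6448/(38627 + 2*√3853)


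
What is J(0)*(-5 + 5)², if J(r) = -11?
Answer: 0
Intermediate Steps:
J(0)*(-5 + 5)² = -11*(-5 + 5)² = -11*0² = -11*0 = 0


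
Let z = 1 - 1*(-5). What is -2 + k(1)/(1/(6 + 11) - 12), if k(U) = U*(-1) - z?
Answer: -41/29 ≈ -1.4138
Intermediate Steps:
z = 6 (z = 1 + 5 = 6)
k(U) = -6 - U (k(U) = U*(-1) - 1*6 = -U - 6 = -6 - U)
-2 + k(1)/(1/(6 + 11) - 12) = -2 + (-6 - 1*1)/(1/(6 + 11) - 12) = -2 + (-6 - 1)/(1/17 - 12) = -2 - 7/(1/17 - 12) = -2 - 7/(-203/17) = -2 - 7*(-17/203) = -2 + 17/29 = -41/29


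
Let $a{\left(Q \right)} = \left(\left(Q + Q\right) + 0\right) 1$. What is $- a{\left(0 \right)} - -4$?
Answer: $4$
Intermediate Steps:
$a{\left(Q \right)} = 2 Q$ ($a{\left(Q \right)} = \left(2 Q + 0\right) 1 = 2 Q 1 = 2 Q$)
$- a{\left(0 \right)} - -4 = - 2 \cdot 0 - -4 = \left(-1\right) 0 + \left(-1 + 5\right) = 0 + 4 = 4$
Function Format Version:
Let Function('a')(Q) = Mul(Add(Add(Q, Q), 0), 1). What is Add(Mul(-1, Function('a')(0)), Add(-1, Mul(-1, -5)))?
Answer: 4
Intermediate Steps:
Function('a')(Q) = Mul(2, Q) (Function('a')(Q) = Mul(Add(Mul(2, Q), 0), 1) = Mul(Mul(2, Q), 1) = Mul(2, Q))
Add(Mul(-1, Function('a')(0)), Add(-1, Mul(-1, -5))) = Add(Mul(-1, Mul(2, 0)), Add(-1, Mul(-1, -5))) = Add(Mul(-1, 0), Add(-1, 5)) = Add(0, 4) = 4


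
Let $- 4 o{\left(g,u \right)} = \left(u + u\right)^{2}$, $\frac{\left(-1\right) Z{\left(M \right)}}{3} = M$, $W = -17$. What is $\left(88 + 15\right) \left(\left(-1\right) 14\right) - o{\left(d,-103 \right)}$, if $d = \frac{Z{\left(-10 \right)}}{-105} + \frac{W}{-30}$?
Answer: $9167$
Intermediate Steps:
$Z{\left(M \right)} = - 3 M$
$d = \frac{59}{210}$ ($d = \frac{\left(-3\right) \left(-10\right)}{-105} - \frac{17}{-30} = 30 \left(- \frac{1}{105}\right) - - \frac{17}{30} = - \frac{2}{7} + \frac{17}{30} = \frac{59}{210} \approx 0.28095$)
$o{\left(g,u \right)} = - u^{2}$ ($o{\left(g,u \right)} = - \frac{\left(u + u\right)^{2}}{4} = - \frac{\left(2 u\right)^{2}}{4} = - \frac{4 u^{2}}{4} = - u^{2}$)
$\left(88 + 15\right) \left(\left(-1\right) 14\right) - o{\left(d,-103 \right)} = \left(88 + 15\right) \left(\left(-1\right) 14\right) - - \left(-103\right)^{2} = 103 \left(-14\right) - \left(-1\right) 10609 = -1442 - -10609 = -1442 + 10609 = 9167$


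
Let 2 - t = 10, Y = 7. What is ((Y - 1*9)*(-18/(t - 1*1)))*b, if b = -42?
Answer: 168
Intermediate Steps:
t = -8 (t = 2 - 1*10 = 2 - 10 = -8)
((Y - 1*9)*(-18/(t - 1*1)))*b = ((7 - 1*9)*(-18/(-8 - 1*1)))*(-42) = ((7 - 9)*(-18/(-8 - 1)))*(-42) = -(-36)/(-9)*(-42) = -(-36)*(-1)/9*(-42) = -2*2*(-42) = -4*(-42) = 168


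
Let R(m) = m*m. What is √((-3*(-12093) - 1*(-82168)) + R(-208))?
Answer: √161711 ≈ 402.13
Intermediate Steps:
R(m) = m²
√((-3*(-12093) - 1*(-82168)) + R(-208)) = √((-3*(-12093) - 1*(-82168)) + (-208)²) = √((36279 + 82168) + 43264) = √(118447 + 43264) = √161711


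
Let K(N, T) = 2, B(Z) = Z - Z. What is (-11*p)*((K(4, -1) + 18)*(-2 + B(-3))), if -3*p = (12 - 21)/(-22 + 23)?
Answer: 1320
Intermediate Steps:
B(Z) = 0
p = 3 (p = -(12 - 21)/(3*(-22 + 23)) = -(-3)/1 = -(-3) = -⅓*(-9) = 3)
(-11*p)*((K(4, -1) + 18)*(-2 + B(-3))) = (-11*3)*((2 + 18)*(-2 + 0)) = -660*(-2) = -33*(-40) = 1320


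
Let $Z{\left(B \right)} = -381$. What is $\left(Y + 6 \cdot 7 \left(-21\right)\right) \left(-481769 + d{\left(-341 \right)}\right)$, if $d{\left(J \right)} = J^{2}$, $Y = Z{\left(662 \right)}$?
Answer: $461611344$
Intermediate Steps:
$Y = -381$
$\left(Y + 6 \cdot 7 \left(-21\right)\right) \left(-481769 + d{\left(-341 \right)}\right) = \left(-381 + 6 \cdot 7 \left(-21\right)\right) \left(-481769 + \left(-341\right)^{2}\right) = \left(-381 + 42 \left(-21\right)\right) \left(-481769 + 116281\right) = \left(-381 - 882\right) \left(-365488\right) = \left(-1263\right) \left(-365488\right) = 461611344$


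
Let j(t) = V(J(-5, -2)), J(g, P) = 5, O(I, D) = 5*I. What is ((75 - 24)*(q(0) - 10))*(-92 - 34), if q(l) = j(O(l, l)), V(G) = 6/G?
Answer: 282744/5 ≈ 56549.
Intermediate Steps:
j(t) = 6/5
q(l) = 6/5
((75 - 24)*(q(0) - 10))*(-92 - 34) = ((75 - 24)*(6/5 - 10))*(-92 - 34) = (51*(-44/5))*(-126) = -2244/5*(-126) = 282744/5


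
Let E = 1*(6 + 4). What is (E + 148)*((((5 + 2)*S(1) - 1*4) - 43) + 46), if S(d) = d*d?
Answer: 948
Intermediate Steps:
S(d) = d²
E = 10 (E = 1*10 = 10)
(E + 148)*((((5 + 2)*S(1) - 1*4) - 43) + 46) = (10 + 148)*((((5 + 2)*1² - 1*4) - 43) + 46) = 158*(((7*1 - 4) - 43) + 46) = 158*(((7 - 4) - 43) + 46) = 158*((3 - 43) + 46) = 158*(-40 + 46) = 158*6 = 948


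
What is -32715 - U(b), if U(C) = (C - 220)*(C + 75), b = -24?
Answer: -20271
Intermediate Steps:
U(C) = (-220 + C)*(75 + C)
-32715 - U(b) = -32715 - (-16500 + (-24)² - 145*(-24)) = -32715 - (-16500 + 576 + 3480) = -32715 - 1*(-12444) = -32715 + 12444 = -20271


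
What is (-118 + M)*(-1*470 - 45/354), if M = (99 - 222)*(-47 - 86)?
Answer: -900969475/118 ≈ -7.6353e+6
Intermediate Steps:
M = 16359 (M = -123*(-133) = 16359)
(-118 + M)*(-1*470 - 45/354) = (-118 + 16359)*(-1*470 - 45/354) = 16241*(-470 - 45*1/354) = 16241*(-470 - 15/118) = 16241*(-55475/118) = -900969475/118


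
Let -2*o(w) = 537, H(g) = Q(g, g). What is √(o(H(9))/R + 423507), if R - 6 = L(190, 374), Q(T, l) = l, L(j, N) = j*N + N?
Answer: 3*√60040041003710/35720 ≈ 650.77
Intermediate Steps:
L(j, N) = N + N*j (L(j, N) = N*j + N = N + N*j)
R = 71440 (R = 6 + 374*(1 + 190) = 6 + 374*191 = 6 + 71434 = 71440)
H(g) = g
o(w) = -537/2 (o(w) = -½*537 = -537/2)
√(o(H(9))/R + 423507) = √(-537/2/71440 + 423507) = √(-537/2*1/71440 + 423507) = √(-537/142880 + 423507) = √(60510679623/142880) = 3*√60040041003710/35720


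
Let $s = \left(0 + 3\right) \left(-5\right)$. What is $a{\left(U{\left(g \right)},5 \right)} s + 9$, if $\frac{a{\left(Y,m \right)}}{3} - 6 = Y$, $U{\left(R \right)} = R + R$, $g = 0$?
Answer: $-261$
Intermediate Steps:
$U{\left(R \right)} = 2 R$
$a{\left(Y,m \right)} = 18 + 3 Y$
$s = -15$ ($s = 3 \left(-5\right) = -15$)
$a{\left(U{\left(g \right)},5 \right)} s + 9 = \left(18 + 3 \cdot 2 \cdot 0\right) \left(-15\right) + 9 = \left(18 + 3 \cdot 0\right) \left(-15\right) + 9 = \left(18 + 0\right) \left(-15\right) + 9 = 18 \left(-15\right) + 9 = -270 + 9 = -261$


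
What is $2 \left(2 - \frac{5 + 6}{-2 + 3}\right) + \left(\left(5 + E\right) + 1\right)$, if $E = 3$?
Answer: $-9$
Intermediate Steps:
$2 \left(2 - \frac{5 + 6}{-2 + 3}\right) + \left(\left(5 + E\right) + 1\right) = 2 \left(2 - \frac{5 + 6}{-2 + 3}\right) + \left(\left(5 + 3\right) + 1\right) = 2 \left(2 - \frac{11}{1}\right) + \left(8 + 1\right) = 2 \left(2 - 11 \cdot 1\right) + 9 = 2 \left(2 - 11\right) + 9 = 2 \left(-9\right) + 9 = -18 + 9 = -9$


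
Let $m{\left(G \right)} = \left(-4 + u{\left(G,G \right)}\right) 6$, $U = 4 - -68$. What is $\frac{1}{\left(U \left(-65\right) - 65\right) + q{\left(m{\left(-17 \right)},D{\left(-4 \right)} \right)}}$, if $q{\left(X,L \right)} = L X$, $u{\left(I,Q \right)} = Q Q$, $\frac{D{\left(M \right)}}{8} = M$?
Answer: $- \frac{1}{59465} \approx -1.6817 \cdot 10^{-5}$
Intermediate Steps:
$D{\left(M \right)} = 8 M$
$U = 72$ ($U = 4 + 68 = 72$)
$u{\left(I,Q \right)} = Q^{2}$
$m{\left(G \right)} = -24 + 6 G^{2}$ ($m{\left(G \right)} = \left(-4 + G^{2}\right) 6 = -24 + 6 G^{2}$)
$\frac{1}{\left(U \left(-65\right) - 65\right) + q{\left(m{\left(-17 \right)},D{\left(-4 \right)} \right)}} = \frac{1}{\left(72 \left(-65\right) - 65\right) + 8 \left(-4\right) \left(-24 + 6 \left(-17\right)^{2}\right)} = \frac{1}{\left(-4680 - 65\right) - 32 \left(-24 + 6 \cdot 289\right)} = \frac{1}{-4745 - 32 \left(-24 + 1734\right)} = \frac{1}{-4745 - 54720} = \frac{1}{-59465} = - \frac{1}{59465}$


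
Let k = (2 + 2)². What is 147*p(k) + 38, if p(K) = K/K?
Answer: 185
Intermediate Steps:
k = 16 (k = 4² = 16)
p(K) = 1
147*p(k) + 38 = 147*1 + 38 = 147 + 38 = 185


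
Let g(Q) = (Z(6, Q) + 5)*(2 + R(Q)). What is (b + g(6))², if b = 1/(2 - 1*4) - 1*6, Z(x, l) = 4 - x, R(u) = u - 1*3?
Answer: 289/4 ≈ 72.250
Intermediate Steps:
R(u) = -3 + u (R(u) = u - 3 = -3 + u)
g(Q) = -3 + 3*Q (g(Q) = ((4 - 1*6) + 5)*(2 + (-3 + Q)) = ((4 - 6) + 5)*(-1 + Q) = (-2 + 5)*(-1 + Q) = 3*(-1 + Q) = -3 + 3*Q)
b = -13/2 (b = 1/(2 - 4) - 6 = 1/(-2) - 6 = -½ - 6 = -13/2 ≈ -6.5000)
(b + g(6))² = (-13/2 + (-3 + 3*6))² = (-13/2 + (-3 + 18))² = (-13/2 + 15)² = (17/2)² = 289/4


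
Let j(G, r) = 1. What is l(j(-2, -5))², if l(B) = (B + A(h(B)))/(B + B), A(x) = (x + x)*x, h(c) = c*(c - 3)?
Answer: 81/4 ≈ 20.250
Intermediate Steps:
h(c) = c*(-3 + c)
A(x) = 2*x² (A(x) = (2*x)*x = 2*x²)
l(B) = (B + 2*B²*(-3 + B)²)/(2*B) (l(B) = (B + 2*(B*(-3 + B))²)/(B + B) = (B + 2*(B²*(-3 + B)²))/((2*B)) = (B + 2*B²*(-3 + B)²)*(1/(2*B)) = (B + 2*B²*(-3 + B)²)/(2*B))
l(j(-2, -5))² = (½ + 1*(-3 + 1)²)² = (½ + 1*(-2)²)² = (½ + 1*4)² = (½ + 4)² = (9/2)² = 81/4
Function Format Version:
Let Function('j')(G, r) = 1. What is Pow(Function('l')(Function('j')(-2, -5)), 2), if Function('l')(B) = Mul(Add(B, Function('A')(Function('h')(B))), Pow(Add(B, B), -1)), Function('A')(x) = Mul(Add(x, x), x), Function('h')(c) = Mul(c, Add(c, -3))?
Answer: Rational(81, 4) ≈ 20.250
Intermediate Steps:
Function('h')(c) = Mul(c, Add(-3, c))
Function('A')(x) = Mul(2, Pow(x, 2)) (Function('A')(x) = Mul(Mul(2, x), x) = Mul(2, Pow(x, 2)))
Function('l')(B) = Mul(Rational(1, 2), Pow(B, -1), Add(B, Mul(2, Pow(B, 2), Pow(Add(-3, B), 2)))) (Function('l')(B) = Mul(Add(B, Mul(2, Pow(Mul(B, Add(-3, B)), 2))), Pow(Add(B, B), -1)) = Mul(Add(B, Mul(2, Mul(Pow(B, 2), Pow(Add(-3, B), 2)))), Pow(Mul(2, B), -1)) = Mul(Add(B, Mul(2, Pow(B, 2), Pow(Add(-3, B), 2))), Mul(Rational(1, 2), Pow(B, -1))) = Mul(Rational(1, 2), Pow(B, -1), Add(B, Mul(2, Pow(B, 2), Pow(Add(-3, B), 2)))))
Pow(Function('l')(Function('j')(-2, -5)), 2) = Pow(Add(Rational(1, 2), Mul(1, Pow(Add(-3, 1), 2))), 2) = Pow(Add(Rational(1, 2), Mul(1, Pow(-2, 2))), 2) = Pow(Add(Rational(1, 2), Mul(1, 4)), 2) = Pow(Add(Rational(1, 2), 4), 2) = Pow(Rational(9, 2), 2) = Rational(81, 4)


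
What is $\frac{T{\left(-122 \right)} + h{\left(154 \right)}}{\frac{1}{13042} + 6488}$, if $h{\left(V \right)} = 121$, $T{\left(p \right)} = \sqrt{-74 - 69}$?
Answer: $\frac{1578082}{84616497} + \frac{13042 i \sqrt{143}}{84616497} \approx 0.01865 + 0.0018431 i$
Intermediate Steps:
$T{\left(p \right)} = i \sqrt{143}$ ($T{\left(p \right)} = \sqrt{-143} = i \sqrt{143}$)
$\frac{T{\left(-122 \right)} + h{\left(154 \right)}}{\frac{1}{13042} + 6488} = \frac{i \sqrt{143} + 121}{\frac{1}{13042} + 6488} = \frac{121 + i \sqrt{143}}{\frac{1}{13042} + 6488} = \frac{121 + i \sqrt{143}}{\frac{84616497}{13042}} = \left(121 + i \sqrt{143}\right) \frac{13042}{84616497} = \frac{1578082}{84616497} + \frac{13042 i \sqrt{143}}{84616497}$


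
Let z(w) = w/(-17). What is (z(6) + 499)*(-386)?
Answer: -3272122/17 ≈ -1.9248e+5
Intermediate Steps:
z(w) = -w/17 (z(w) = w*(-1/17) = -w/17)
(z(6) + 499)*(-386) = (-1/17*6 + 499)*(-386) = (-6/17 + 499)*(-386) = (8477/17)*(-386) = -3272122/17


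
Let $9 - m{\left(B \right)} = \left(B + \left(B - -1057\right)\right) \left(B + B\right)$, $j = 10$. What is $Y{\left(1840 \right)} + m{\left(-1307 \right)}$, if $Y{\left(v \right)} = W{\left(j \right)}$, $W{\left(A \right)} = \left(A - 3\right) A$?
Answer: $-4069919$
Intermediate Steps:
$W{\left(A \right)} = A \left(-3 + A\right)$ ($W{\left(A \right)} = \left(-3 + A\right) A = A \left(-3 + A\right)$)
$Y{\left(v \right)} = 70$ ($Y{\left(v \right)} = 10 \left(-3 + 10\right) = 10 \cdot 7 = 70$)
$m{\left(B \right)} = 9 - 2 B \left(1057 + 2 B\right)$ ($m{\left(B \right)} = 9 - \left(B + \left(B - -1057\right)\right) \left(B + B\right) = 9 - \left(B + \left(B + 1057\right)\right) 2 B = 9 - \left(B + \left(1057 + B\right)\right) 2 B = 9 - \left(1057 + 2 B\right) 2 B = 9 - 2 B \left(1057 + 2 B\right)$)
$Y{\left(1840 \right)} + m{\left(-1307 \right)} = 70 - \left(-2763007 + 6832996\right) = 70 + \left(9 + 2762998 - 6832996\right) = 70 - 4069989 = -4069919$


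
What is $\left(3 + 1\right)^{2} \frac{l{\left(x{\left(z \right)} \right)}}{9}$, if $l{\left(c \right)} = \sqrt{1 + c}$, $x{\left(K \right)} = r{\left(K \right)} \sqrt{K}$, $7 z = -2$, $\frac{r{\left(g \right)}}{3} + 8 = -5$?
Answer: $\frac{16 \sqrt{49 - 273 i \sqrt{14}}}{63} \approx 5.8788 - 5.6036 i$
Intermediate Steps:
$r{\left(g \right)} = -39$ ($r{\left(g \right)} = -24 + 3 \left(-5\right) = -24 - 15 = -39$)
$z = - \frac{2}{7}$ ($z = \frac{1}{7} \left(-2\right) = - \frac{2}{7} \approx -0.28571$)
$x{\left(K \right)} = - 39 \sqrt{K}$
$\left(3 + 1\right)^{2} \frac{l{\left(x{\left(z \right)} \right)}}{9} = \left(3 + 1\right)^{2} \frac{\sqrt{1 - 39 \sqrt{- \frac{2}{7}}}}{9} = 4^{2} \sqrt{1 - 39 \frac{i \sqrt{14}}{7}} \cdot \frac{1}{9} = 16 \sqrt{1 - \frac{39 i \sqrt{14}}{7}} \cdot \frac{1}{9} = 16 \frac{\sqrt{1 - \frac{39 i \sqrt{14}}{7}}}{9} = \frac{16 \sqrt{1 - \frac{39 i \sqrt{14}}{7}}}{9}$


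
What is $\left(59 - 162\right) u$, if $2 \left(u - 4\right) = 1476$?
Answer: $-76426$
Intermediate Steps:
$u = 742$ ($u = 4 + \frac{1}{2} \cdot 1476 = 4 + 738 = 742$)
$\left(59 - 162\right) u = \left(59 - 162\right) 742 = \left(-103\right) 742 = -76426$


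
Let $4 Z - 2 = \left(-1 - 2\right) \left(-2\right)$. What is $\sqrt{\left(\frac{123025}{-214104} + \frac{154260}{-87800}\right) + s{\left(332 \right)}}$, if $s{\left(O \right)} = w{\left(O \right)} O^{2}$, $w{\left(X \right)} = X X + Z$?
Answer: $\frac{\sqrt{670839821744185702148859330}}{234979140} \approx 1.1023 \cdot 10^{5}$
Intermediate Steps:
$Z = 2$ ($Z = \frac{1}{2} + \frac{\left(-1 - 2\right) \left(-2\right)}{4} = \frac{1}{2} + \frac{\left(-3\right) \left(-2\right)}{4} = \frac{1}{2} + \frac{1}{4} \cdot 6 = \frac{1}{2} + \frac{3}{2} = 2$)
$w{\left(X \right)} = 2 + X^{2}$ ($w{\left(X \right)} = X X + 2 = X^{2} + 2 = 2 + X^{2}$)
$s{\left(O \right)} = O^{2} \left(2 + O^{2}\right)$ ($s{\left(O \right)} = \left(2 + O^{2}\right) O^{2} = O^{2} \left(2 + O^{2}\right)$)
$\sqrt{\left(\frac{123025}{-214104} + \frac{154260}{-87800}\right) + s{\left(332 \right)}} = \sqrt{\left(\frac{123025}{-214104} + \frac{154260}{-87800}\right) + 332^{2} \left(2 + 332^{2}\right)} = \sqrt{\left(123025 \left(- \frac{1}{214104}\right) + 154260 \left(- \frac{1}{87800}\right)\right) + 110224 \left(2 + 110224\right)} = \sqrt{\left(- \frac{123025}{214104} - \frac{7713}{4390}\right) + 110224 \cdot 110226} = \sqrt{- \frac{1095731951}{469958280} + 12149550624} = \sqrt{\frac{5709781912932234769}{469958280}} = \frac{\sqrt{670839821744185702148859330}}{234979140}$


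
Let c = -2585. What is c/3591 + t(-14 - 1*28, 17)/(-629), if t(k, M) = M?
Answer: -99236/132867 ≈ -0.74688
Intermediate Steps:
c/3591 + t(-14 - 1*28, 17)/(-629) = -2585/3591 + 17/(-629) = -2585*1/3591 + 17*(-1/629) = -2585/3591 - 1/37 = -99236/132867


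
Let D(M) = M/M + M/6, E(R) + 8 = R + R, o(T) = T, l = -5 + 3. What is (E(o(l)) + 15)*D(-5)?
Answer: ½ ≈ 0.50000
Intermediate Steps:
l = -2
E(R) = -8 + 2*R (E(R) = -8 + (R + R) = -8 + 2*R)
D(M) = 1 + M/6 (D(M) = 1 + M*(⅙) = 1 + M/6)
(E(o(l)) + 15)*D(-5) = ((-8 + 2*(-2)) + 15)*(1 + (⅙)*(-5)) = ((-8 - 4) + 15)*(1 - ⅚) = (-12 + 15)*(⅙) = 3*(⅙) = ½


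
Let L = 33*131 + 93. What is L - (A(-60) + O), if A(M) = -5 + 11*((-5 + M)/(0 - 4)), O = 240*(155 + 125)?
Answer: -251831/4 ≈ -62958.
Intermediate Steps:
O = 67200 (O = 240*280 = 67200)
A(M) = 35/4 - 11*M/4 (A(M) = -5 + 11*((-5 + M)/(-4)) = -5 + 11*((-5 + M)*(-¼)) = -5 + 11*(5/4 - M/4) = -5 + (55/4 - 11*M/4) = 35/4 - 11*M/4)
L = 4416 (L = 4323 + 93 = 4416)
L - (A(-60) + O) = 4416 - ((35/4 - 11/4*(-60)) + 67200) = 4416 - ((35/4 + 165) + 67200) = 4416 - (695/4 + 67200) = 4416 - 1*269495/4 = 4416 - 269495/4 = -251831/4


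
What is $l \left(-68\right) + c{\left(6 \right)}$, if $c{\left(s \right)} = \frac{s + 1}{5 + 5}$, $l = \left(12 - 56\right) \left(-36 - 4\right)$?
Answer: $- \frac{1196793}{10} \approx -1.1968 \cdot 10^{5}$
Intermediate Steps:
$l = 1760$ ($l = \left(-44\right) \left(-40\right) = 1760$)
$c{\left(s \right)} = \frac{1}{10} + \frac{s}{10}$ ($c{\left(s \right)} = \frac{1 + s}{10} = \left(1 + s\right) \frac{1}{10} = \frac{1}{10} + \frac{s}{10}$)
$l \left(-68\right) + c{\left(6 \right)} = 1760 \left(-68\right) + \left(\frac{1}{10} + \frac{1}{10} \cdot 6\right) = -119680 + \left(\frac{1}{10} + \frac{3}{5}\right) = -119680 + \frac{7}{10} = - \frac{1196793}{10}$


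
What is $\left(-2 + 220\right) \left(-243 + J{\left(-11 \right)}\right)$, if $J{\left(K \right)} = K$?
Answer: $-55372$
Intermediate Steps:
$\left(-2 + 220\right) \left(-243 + J{\left(-11 \right)}\right) = \left(-2 + 220\right) \left(-243 - 11\right) = 218 \left(-254\right) = -55372$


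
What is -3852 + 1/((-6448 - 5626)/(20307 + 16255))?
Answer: -23272805/6037 ≈ -3855.0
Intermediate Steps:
-3852 + 1/((-6448 - 5626)/(20307 + 16255)) = -3852 + 1/(-12074/36562) = -3852 + 1/(-12074*1/36562) = -3852 + 1/(-6037/18281) = -3852 - 18281/6037 = -23272805/6037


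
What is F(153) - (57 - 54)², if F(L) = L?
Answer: 144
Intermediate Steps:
F(153) - (57 - 54)² = 153 - (57 - 54)² = 153 - 1*3² = 153 - 1*9 = 153 - 9 = 144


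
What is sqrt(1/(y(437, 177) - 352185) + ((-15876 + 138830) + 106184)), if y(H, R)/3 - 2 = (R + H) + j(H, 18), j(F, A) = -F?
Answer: sqrt(196766395230966)/29304 ≈ 478.68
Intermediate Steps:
y(H, R) = 6 + 3*R (y(H, R) = 6 + 3*((R + H) - H) = 6 + 3*((H + R) - H) = 6 + 3*R)
sqrt(1/(y(437, 177) - 352185) + ((-15876 + 138830) + 106184)) = sqrt(1/((6 + 3*177) - 352185) + ((-15876 + 138830) + 106184)) = sqrt(1/((6 + 531) - 352185) + (122954 + 106184)) = sqrt(1/(537 - 352185) + 229138) = sqrt(1/(-351648) + 229138) = sqrt(-1/351648 + 229138) = sqrt(80575919423/351648) = sqrt(196766395230966)/29304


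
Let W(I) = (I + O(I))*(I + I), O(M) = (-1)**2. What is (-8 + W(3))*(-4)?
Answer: -64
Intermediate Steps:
O(M) = 1
W(I) = 2*I*(1 + I) (W(I) = (I + 1)*(I + I) = (1 + I)*(2*I) = 2*I*(1 + I))
(-8 + W(3))*(-4) = (-8 + 2*3*(1 + 3))*(-4) = (-8 + 2*3*4)*(-4) = (-8 + 24)*(-4) = 16*(-4) = -64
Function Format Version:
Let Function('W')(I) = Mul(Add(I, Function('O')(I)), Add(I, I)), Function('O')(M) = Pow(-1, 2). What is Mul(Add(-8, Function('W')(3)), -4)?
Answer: -64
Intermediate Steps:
Function('O')(M) = 1
Function('W')(I) = Mul(2, I, Add(1, I)) (Function('W')(I) = Mul(Add(I, 1), Add(I, I)) = Mul(Add(1, I), Mul(2, I)) = Mul(2, I, Add(1, I)))
Mul(Add(-8, Function('W')(3)), -4) = Mul(Add(-8, Mul(2, 3, Add(1, 3))), -4) = Mul(Add(-8, Mul(2, 3, 4)), -4) = Mul(Add(-8, 24), -4) = Mul(16, -4) = -64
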